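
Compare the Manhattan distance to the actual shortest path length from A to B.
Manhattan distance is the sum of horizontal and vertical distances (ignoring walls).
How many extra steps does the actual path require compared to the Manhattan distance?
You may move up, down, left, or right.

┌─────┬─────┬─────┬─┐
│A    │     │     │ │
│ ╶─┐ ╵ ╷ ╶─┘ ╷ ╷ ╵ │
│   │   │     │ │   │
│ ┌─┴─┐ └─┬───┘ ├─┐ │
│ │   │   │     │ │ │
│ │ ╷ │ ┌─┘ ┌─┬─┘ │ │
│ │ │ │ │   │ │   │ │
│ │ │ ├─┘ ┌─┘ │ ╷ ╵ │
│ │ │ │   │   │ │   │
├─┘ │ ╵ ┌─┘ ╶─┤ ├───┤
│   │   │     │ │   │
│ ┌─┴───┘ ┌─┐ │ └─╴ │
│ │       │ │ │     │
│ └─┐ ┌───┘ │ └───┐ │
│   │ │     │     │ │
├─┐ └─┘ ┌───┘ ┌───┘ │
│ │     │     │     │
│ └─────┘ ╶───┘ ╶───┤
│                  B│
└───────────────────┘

Manhattan distance: |9 - 0| + |9 - 0| = 18
Actual path length: 32
Extra steps: 32 - 18 = 14

Solution:

┌─────┬─────┬─────┬─┐
│A → ↓│↱ ↓  │↱ → ↓│ │
│ ╶─┐ ╵ ╷ ╶─┘ ╷ ╷ ╵ │
│   │↳ ↑│↳ → ↑│ │↳ ↓│
│ ┌─┴─┐ └─┬───┘ ├─┐ │
│ │   │   │     │ │↓│
│ │ ╷ │ ┌─┘ ┌─┬─┘ │ │
│ │ │ │ │   │ │↓ ↰│↓│
│ │ │ ├─┘ ┌─┘ │ ╷ ╵ │
│ │ │ │   │   │↓│↑ ↲│
├─┘ │ ╵ ┌─┘ ╶─┤ ├───┤
│   │   │     │↓│   │
│ ┌─┴───┘ ┌─┐ │ └─╴ │
│ │       │ │ │↳ → ↓│
│ └─┐ ┌───┘ │ └───┐ │
│   │ │     │     │↓│
├─┐ └─┘ ┌───┘ ┌───┘ │
│ │     │     │↓ ← ↲│
│ └─────┘ ╶───┘ ╶───┤
│              ↳ → B│
└───────────────────┘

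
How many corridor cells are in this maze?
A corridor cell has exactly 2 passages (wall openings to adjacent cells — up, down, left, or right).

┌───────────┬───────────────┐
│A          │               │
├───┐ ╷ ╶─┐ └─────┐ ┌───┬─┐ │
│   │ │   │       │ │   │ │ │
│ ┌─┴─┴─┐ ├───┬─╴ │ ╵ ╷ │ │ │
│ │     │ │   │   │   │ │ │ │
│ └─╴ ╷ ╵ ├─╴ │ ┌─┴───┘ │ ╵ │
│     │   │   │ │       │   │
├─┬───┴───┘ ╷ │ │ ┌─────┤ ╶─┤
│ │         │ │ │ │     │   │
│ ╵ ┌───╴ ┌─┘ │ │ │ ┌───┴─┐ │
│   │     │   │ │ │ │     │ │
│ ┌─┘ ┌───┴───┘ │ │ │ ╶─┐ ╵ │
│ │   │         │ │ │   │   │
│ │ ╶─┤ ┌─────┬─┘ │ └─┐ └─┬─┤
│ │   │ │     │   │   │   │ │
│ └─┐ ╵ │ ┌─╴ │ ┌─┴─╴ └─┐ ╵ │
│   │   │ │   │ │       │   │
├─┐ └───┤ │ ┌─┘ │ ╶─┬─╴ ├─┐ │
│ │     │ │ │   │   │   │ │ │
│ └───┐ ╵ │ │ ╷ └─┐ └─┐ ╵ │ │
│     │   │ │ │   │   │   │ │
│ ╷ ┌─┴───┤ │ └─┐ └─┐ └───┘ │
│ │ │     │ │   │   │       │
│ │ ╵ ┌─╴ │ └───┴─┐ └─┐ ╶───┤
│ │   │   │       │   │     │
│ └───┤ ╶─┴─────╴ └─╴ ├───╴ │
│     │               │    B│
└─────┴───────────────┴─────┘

Counting cells with exactly 2 passages:
Total corridor cells: 162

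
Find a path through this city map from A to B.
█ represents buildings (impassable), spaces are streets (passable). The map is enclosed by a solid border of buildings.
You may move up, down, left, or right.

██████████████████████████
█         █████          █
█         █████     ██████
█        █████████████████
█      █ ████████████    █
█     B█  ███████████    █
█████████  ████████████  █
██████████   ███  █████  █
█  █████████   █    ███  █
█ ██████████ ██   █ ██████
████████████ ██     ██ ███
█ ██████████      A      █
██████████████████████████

Finding the shortest path from A to B:
Movement: cardinal only
Path length: 22 steps
Directions: left → left → left → left → left → left → up → up → up → up → left → left → up → left → up → left → up → up → left → left → down → down

Solution:

██████████████████████████
█         █████          █
█         █████     ██████
█     ↓←↰█████████████████
█     ↓█↑████████████    █
█     B█↑↰███████████    █
█████████↑↰████████████  █
██████████↑←↰███  █████  █
█  █████████↑  █    ███  █
█ ██████████↑██   █ ██████
████████████↑██     ██ ███
█ ██████████↑←←←←←A      █
██████████████████████████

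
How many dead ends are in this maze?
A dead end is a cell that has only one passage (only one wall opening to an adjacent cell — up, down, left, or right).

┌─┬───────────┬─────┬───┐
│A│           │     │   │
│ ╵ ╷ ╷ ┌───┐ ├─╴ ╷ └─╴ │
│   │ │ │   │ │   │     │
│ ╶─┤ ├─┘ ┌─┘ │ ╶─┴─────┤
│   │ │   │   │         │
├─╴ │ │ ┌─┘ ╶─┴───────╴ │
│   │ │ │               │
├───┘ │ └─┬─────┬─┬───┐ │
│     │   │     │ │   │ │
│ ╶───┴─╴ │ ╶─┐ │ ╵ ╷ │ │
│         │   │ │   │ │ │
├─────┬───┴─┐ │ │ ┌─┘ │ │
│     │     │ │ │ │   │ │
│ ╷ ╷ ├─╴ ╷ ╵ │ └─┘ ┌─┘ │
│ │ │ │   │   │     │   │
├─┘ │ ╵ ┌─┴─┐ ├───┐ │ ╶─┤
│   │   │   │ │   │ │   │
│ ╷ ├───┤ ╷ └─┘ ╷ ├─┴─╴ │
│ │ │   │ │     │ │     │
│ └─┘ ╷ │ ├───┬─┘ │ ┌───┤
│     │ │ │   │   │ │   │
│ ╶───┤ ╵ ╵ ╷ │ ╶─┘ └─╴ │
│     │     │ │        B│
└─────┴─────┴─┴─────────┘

Checking each cell for number of passages:

Dead ends found at positions:
  (0, 0)
  (0, 7)
  (0, 10)
  (1, 3)
  (1, 5)
  (3, 0)
  (3, 4)
  (4, 8)
  (6, 3)
  (6, 8)
  (7, 0)
  (8, 6)
  (8, 9)
  (9, 1)
  (10, 10)
  (11, 2)
  (11, 6)
Total dead ends: 17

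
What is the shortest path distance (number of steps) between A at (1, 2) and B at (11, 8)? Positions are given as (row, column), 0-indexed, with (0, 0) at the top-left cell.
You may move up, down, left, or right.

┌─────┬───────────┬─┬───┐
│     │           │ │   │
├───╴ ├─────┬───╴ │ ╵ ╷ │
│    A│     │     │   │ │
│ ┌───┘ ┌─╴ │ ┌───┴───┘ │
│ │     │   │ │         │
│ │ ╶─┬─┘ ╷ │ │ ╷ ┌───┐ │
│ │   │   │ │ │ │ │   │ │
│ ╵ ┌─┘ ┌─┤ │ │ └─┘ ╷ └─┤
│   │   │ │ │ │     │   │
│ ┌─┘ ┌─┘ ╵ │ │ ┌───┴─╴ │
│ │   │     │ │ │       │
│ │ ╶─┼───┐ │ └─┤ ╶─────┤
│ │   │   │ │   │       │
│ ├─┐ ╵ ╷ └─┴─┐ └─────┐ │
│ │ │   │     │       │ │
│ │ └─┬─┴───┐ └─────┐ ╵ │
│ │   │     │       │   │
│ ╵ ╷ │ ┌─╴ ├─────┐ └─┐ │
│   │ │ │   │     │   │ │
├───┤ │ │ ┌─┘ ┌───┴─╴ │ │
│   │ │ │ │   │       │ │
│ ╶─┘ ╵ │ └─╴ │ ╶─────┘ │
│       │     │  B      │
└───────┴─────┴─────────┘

Finding path from (1, 2) to (11, 8):
Path: (1,2) → (1,1) → (1,0) → (2,0) → (3,0) → (4,0) → (4,1) → (3,1) → (2,1) → (2,2) → (2,3) → (1,3) → (1,4) → (1,5) → (2,5) → (2,4) → (3,4) → (3,3) → (4,3) → (4,2) → (5,2) → (5,1) → (6,1) → (6,2) → (7,2) → (7,3) → (6,3) → (6,4) → (7,4) → (7,5) → (7,6) → (8,6) → (8,7) → (8,8) → (8,9) → (9,9) → (9,10) → (10,10) → (10,9) → (10,8) → (10,7) → (11,7) → (11,8)
Distance: 42 steps

Solution:

┌─────┬───────────┬─┬───┐
│     │           │ │   │
├───╴ ├─────┬───╴ │ ╵ ╷ │
│↓ ← A│↱ → ↓│     │   │ │
│ ┌───┘ ┌─╴ │ ┌───┴───┘ │
│↓│↱ → ↑│↓ ↲│ │         │
│ │ ╶─┬─┘ ╷ │ │ ╷ ┌───┐ │
│↓│↑  │↓ ↲│ │ │ │ │   │ │
│ ╵ ┌─┘ ┌─┤ │ │ └─┘ ╷ └─┤
│↳ ↑│↓ ↲│ │ │ │     │   │
│ ┌─┘ ┌─┘ ╵ │ │ ┌───┴─╴ │
│ │↓ ↲│     │ │ │       │
│ │ ╶─┼───┐ │ └─┤ ╶─────┤
│ │↳ ↓│↱ ↓│ │   │       │
│ ├─┐ ╵ ╷ └─┴─┐ └─────┐ │
│ │ │↳ ↑│↳ → ↓│       │ │
│ │ └─┬─┴───┐ └─────┐ ╵ │
│ │   │     │↳ → → ↓│   │
│ ╵ ╷ │ ┌─╴ ├─────┐ └─┐ │
│   │ │ │   │     │↳ ↓│ │
├───┤ │ │ ┌─┘ ┌───┴─╴ │ │
│   │ │ │ │   │↓ ← ← ↲│ │
│ ╶─┘ ╵ │ └─╴ │ ╶─────┘ │
│       │     │↳ B      │
└───────┴─────┴─────────┘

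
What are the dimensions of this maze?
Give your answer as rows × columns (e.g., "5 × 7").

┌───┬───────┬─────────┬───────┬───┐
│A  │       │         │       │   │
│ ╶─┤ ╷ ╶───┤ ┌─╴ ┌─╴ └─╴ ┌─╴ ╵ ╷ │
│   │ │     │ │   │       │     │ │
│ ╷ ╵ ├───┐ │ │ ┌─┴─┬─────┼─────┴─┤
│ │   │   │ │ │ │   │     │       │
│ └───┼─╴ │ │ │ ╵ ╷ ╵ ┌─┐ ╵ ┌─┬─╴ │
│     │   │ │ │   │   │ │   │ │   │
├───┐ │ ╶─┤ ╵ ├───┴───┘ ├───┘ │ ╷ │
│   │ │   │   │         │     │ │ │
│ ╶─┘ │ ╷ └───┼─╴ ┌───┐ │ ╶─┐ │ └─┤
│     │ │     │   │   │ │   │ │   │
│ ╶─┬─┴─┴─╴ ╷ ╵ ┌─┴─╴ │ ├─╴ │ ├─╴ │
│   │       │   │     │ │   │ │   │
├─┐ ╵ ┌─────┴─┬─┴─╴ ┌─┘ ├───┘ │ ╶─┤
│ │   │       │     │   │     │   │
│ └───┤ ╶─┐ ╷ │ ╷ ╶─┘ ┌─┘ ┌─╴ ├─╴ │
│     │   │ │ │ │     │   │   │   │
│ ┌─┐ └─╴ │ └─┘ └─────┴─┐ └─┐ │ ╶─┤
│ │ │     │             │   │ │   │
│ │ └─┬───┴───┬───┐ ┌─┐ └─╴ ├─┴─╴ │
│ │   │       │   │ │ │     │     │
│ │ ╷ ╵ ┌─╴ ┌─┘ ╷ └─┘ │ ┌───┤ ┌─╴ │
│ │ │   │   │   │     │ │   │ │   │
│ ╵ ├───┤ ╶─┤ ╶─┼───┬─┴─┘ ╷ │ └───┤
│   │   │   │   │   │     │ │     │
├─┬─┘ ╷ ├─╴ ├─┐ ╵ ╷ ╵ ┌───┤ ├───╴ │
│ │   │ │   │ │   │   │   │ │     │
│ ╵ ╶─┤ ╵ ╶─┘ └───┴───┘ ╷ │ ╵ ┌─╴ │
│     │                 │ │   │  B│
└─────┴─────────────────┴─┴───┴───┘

Counting the maze dimensions:
Rows (vertical): 15
Columns (horizontal): 17
Dimensions: 15 × 17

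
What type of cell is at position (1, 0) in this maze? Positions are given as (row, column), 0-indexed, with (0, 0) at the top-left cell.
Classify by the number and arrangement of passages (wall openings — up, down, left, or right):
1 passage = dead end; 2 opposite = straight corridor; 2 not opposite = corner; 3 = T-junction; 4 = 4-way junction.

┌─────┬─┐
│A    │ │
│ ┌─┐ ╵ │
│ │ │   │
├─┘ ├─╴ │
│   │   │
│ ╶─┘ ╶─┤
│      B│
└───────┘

Checking cell at (1, 0):
Number of passages: 1
Cell type: dead end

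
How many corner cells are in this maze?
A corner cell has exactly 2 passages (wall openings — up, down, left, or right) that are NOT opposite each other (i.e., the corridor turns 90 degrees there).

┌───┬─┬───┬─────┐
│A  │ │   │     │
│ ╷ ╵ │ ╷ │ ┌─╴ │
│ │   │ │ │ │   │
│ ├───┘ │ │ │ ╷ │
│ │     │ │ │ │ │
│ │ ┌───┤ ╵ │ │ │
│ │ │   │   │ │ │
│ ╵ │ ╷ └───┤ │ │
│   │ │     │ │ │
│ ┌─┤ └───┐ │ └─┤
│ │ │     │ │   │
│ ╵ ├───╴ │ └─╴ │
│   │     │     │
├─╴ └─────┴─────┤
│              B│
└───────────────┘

Counting corner cells (2 non-opposite passages):
Total corners: 26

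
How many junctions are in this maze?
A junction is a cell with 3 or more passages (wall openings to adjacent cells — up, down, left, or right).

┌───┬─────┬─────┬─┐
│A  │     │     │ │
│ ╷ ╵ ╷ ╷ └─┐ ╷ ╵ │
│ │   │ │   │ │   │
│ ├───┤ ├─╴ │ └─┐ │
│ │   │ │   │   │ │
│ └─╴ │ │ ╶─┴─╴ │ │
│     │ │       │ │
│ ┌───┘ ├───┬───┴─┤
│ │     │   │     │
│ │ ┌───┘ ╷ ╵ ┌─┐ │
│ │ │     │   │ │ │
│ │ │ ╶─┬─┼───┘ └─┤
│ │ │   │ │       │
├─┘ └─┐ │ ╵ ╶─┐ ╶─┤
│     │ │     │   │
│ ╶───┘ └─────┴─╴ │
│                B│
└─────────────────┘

Checking each cell for number of passages:

Junctions found (3+ passages):
  (0, 3): 3 passages
  (0, 6): 3 passages
  (1, 8): 3 passages
  (3, 0): 3 passages
  (6, 7): 4 passages
  (7, 1): 3 passages
  (7, 5): 3 passages
  (8, 3): 3 passages
Total junctions: 8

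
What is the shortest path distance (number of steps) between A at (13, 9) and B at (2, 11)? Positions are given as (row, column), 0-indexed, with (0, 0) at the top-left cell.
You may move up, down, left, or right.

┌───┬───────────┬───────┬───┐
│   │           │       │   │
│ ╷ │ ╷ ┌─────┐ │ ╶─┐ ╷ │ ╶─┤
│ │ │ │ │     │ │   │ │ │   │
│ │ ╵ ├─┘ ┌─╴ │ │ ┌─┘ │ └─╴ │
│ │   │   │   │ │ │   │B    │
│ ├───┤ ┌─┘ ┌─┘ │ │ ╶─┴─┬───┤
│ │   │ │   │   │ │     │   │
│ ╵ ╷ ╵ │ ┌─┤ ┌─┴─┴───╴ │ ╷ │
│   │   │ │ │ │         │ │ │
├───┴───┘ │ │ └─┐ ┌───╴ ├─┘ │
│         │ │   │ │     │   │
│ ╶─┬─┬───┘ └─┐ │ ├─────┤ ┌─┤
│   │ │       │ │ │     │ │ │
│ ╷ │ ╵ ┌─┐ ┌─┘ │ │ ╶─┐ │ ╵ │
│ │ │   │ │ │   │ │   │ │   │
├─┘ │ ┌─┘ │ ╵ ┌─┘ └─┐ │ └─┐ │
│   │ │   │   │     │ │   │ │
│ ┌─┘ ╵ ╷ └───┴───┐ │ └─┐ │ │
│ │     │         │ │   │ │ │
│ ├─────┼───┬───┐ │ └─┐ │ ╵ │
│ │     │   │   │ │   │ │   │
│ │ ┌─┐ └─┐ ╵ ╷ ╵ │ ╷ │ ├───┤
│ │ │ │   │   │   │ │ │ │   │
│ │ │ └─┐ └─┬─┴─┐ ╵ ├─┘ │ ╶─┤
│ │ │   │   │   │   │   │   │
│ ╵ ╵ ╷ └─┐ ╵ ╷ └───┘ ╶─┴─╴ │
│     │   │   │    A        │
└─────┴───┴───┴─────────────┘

Finding path from (13, 9) to (2, 11):
Path: (13,9) → (13,8) → (13,7) → (12,7) → (12,6) → (13,6) → (13,5) → (12,5) → (12,4) → (11,4) → (11,3) → (10,3) → (10,2) → (10,1) → (11,1) → (12,1) → (13,1) → (13,0) → (12,0) → (11,0) → (10,0) → (9,0) → (8,0) → (8,1) → (7,1) → (6,1) → (6,0) → (5,0) → (5,1) → (5,2) → (5,3) → (5,4) → (4,4) → (3,4) → (3,5) → (2,5) → (2,6) → (1,6) → (1,5) → (1,4) → (2,4) → (2,3) → (3,3) → (4,3) → (4,2) → (3,2) → (3,1) → (4,1) → (4,0) → (3,0) → (2,0) → (1,0) → (0,0) → (0,1) → (1,1) → (2,1) → (2,2) → (1,2) → (0,2) → (0,3) → (0,4) → (0,5) → (0,6) → (0,7) → (1,7) → (2,7) → (3,7) → (3,6) → (4,6) → (5,6) → (5,7) → (6,7) → (7,7) → (7,6) → (8,6) → (8,5) → (7,5) → (6,5) → (6,4) → (6,3) → (7,3) → (7,2) → (8,2) → (9,2) → (9,3) → (8,3) → (8,4) → (9,4) → (9,5) → (9,6) → (9,7) → (9,8) → (10,8) → (11,8) → (12,8) → (12,9) → (11,9) → (10,9) → (9,9) → (8,9) → (8,8) → (7,8) → (6,8) → (5,8) → (4,8) → (4,9) → (4,10) → (4,11) → (3,11) → (3,10) → (3,9) → (2,9) → (2,10) → (1,10) → (0,10) → (0,11) → (1,11) → (2,11)
Distance: 117 steps

Solution:

┌───┬───────────┬───────┬───┐
│↱ ↓│↱ → → → → ↓│    ↱ ↓│   │
│ ╷ │ ╷ ┌─────┐ │ ╶─┐ ╷ │ ╶─┤
│↑│↓│↑│ │↓ ← ↰│↓│   │↑│↓│   │
│ │ ╵ ├─┘ ┌─╴ │ │ ┌─┘ │ └─╴ │
│↑│↳ ↑│↓ ↲│↱ ↑│↓│ │↱ ↑│B    │
│ ├───┤ ┌─┘ ┌─┘ │ │ ╶─┴─┬───┤
│↑│↓ ↰│↓│↱ ↑│↓ ↲│ │↑ ← ↰│   │
│ ╵ ╷ ╵ │ ┌─┤ ┌─┴─┴───╴ │ ╷ │
│↑ ↲│↑ ↲│↑│ │↓│  ↱ → → ↑│ │ │
├───┴───┘ │ │ └─┐ ┌───╴ ├─┘ │
│↱ → → → ↑│ │↳ ↓│↑│     │   │
│ ╶─┬─┬───┘ └─┐ │ ├─────┤ ┌─┤
│↑ ↰│ │↓ ← ↰  │↓│↑│     │ │ │
│ ╷ │ ╵ ┌─┐ ┌─┘ │ │ ╶─┐ │ ╵ │
│ │↑│↓ ↲│ │↑│↓ ↲│↑│   │ │   │
├─┘ │ ┌─┘ │ ╵ ┌─┘ └─┐ │ └─┐ │
│↱ ↑│↓│↱ ↓│↑ ↲│  ↑ ↰│ │   │ │
│ ┌─┘ ╵ ╷ └───┴───┐ │ └─┐ │ │
│↑│  ↳ ↑│↳ → → → ↓│↑│   │ │ │
│ ├─────┼───┬───┐ │ └─┐ │ ╵ │
│↑│↓ ← ↰│   │   │↓│↑  │ │   │
│ │ ┌─┐ └─┐ ╵ ╷ ╵ │ ╷ │ ├───┤
│↑│↓│ │↑ ↰│   │  ↓│↑│ │ │   │
│ │ │ └─┐ └─┬─┴─┐ ╵ ├─┘ │ ╶─┤
│↑│↓│   │↑ ↰│↓ ↰│↳ ↑│   │   │
│ ╵ ╵ ╷ └─┐ ╵ ╷ └───┘ ╶─┴─╴ │
│↑ ↲  │   │↑ ↲│↑ ← A        │
└─────┴───┴───┴─────────────┘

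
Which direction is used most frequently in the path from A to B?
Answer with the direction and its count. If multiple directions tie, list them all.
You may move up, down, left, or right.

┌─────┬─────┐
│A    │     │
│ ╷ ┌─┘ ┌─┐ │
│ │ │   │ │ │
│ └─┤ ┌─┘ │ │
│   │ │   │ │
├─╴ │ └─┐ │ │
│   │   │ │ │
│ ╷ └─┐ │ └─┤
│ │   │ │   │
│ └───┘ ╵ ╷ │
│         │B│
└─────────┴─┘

Directions: down, down, right, down, left, down, down, right, right, right, right, up, right, down
Counts: {'down': 6, 'right': 6, 'left': 1, 'up': 1}
Most common: down and right (tied at 6 times each)

Solution:

┌─────┬─────┐
│A    │     │
│ ╷ ┌─┘ ┌─┐ │
│↓│ │   │ │ │
│ └─┤ ┌─┘ │ │
│↳ ↓│ │   │ │
├─╴ │ └─┐ │ │
│↓ ↲│   │ │ │
│ ╷ └─┐ │ └─┤
│↓│   │ │↱ ↓│
│ └───┘ ╵ ╷ │
│↳ → → → ↑│B│
└─────────┴─┘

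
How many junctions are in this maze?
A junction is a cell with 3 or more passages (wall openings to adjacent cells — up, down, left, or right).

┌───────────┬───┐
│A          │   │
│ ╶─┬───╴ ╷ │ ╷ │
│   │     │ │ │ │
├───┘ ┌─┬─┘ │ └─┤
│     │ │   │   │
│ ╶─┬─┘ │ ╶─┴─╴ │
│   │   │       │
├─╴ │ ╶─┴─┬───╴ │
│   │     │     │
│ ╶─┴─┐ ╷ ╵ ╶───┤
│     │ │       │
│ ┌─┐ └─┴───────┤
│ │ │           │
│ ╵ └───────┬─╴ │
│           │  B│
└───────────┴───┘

Checking each cell for number of passages:

Junctions found (3+ passages):
  (0, 4): 3 passages
  (3, 7): 3 passages
  (4, 3): 3 passages
  (5, 0): 3 passages
  (5, 5): 3 passages
  (7, 1): 3 passages
Total junctions: 6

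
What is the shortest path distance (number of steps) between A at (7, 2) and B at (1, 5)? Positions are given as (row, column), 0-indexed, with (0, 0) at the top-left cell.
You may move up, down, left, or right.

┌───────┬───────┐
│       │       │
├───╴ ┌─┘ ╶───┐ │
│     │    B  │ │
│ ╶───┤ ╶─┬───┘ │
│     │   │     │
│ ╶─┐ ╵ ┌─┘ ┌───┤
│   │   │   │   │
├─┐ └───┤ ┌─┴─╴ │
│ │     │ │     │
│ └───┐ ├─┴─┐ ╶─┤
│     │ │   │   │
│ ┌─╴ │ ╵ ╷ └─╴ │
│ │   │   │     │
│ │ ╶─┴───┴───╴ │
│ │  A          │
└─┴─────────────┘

Finding path from (7, 2) to (1, 5):
Path: (7,2) → (7,3) → (7,4) → (7,5) → (7,6) → (7,7) → (6,7) → (6,6) → (6,5) → (5,5) → (5,4) → (6,4) → (6,3) → (5,3) → (4,3) → (4,2) → (4,1) → (3,1) → (3,0) → (2,0) → (2,1) → (2,2) → (3,2) → (3,3) → (2,3) → (1,3) → (1,4) → (1,5)
Distance: 27 steps

Solution:

┌───────┬───────┐
│       │       │
├───╴ ┌─┘ ╶───┐ │
│     │↱ → B  │ │
│ ╶───┤ ╶─┬───┘ │
│↱ → ↓│↑  │     │
│ ╶─┐ ╵ ┌─┘ ┌───┤
│↑ ↰│↳ ↑│   │   │
├─┐ └───┤ ┌─┴─╴ │
│ │↑ ← ↰│ │     │
│ └───┐ ├─┴─┐ ╶─┤
│     │↑│↓ ↰│   │
│ ┌─╴ │ ╵ ╷ └─╴ │
│ │   │↑ ↲│↑ ← ↰│
│ │ ╶─┴───┴───╴ │
│ │  A → → → → ↑│
└─┴─────────────┘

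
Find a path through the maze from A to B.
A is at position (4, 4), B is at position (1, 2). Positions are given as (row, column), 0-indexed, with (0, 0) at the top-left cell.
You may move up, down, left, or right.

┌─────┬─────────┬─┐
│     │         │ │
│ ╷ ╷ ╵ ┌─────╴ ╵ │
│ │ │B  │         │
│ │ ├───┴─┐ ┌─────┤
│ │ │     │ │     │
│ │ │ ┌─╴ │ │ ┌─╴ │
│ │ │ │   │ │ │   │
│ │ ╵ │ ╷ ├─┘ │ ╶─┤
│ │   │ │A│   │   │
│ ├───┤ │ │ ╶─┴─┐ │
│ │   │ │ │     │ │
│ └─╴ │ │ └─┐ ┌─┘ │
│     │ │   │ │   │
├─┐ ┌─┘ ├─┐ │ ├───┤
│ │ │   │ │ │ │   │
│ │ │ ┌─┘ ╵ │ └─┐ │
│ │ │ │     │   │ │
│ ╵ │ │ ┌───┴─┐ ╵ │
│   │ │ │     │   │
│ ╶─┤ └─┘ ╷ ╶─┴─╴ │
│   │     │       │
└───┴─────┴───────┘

Finding the shortest path from (4, 4) to (1, 2):
Path length: 13 steps
Directions: up → up → left → left → down → down → left → up → up → up → up → right → down

Solution:

┌─────┬─────────┬─┐
│  ↱ ↓│         │ │
│ ╷ ╷ ╵ ┌─────╴ ╵ │
│ │↑│B  │         │
│ │ ├───┴─┐ ┌─────┤
│ │↑│↓ ← ↰│ │     │
│ │ │ ┌─╴ │ │ ┌─╴ │
│ │↑│↓│  ↑│ │ │   │
│ │ ╵ │ ╷ ├─┘ │ ╶─┤
│ │↑ ↲│ │A│   │   │
│ ├───┤ │ │ ╶─┴─┐ │
│ │   │ │ │     │ │
│ └─╴ │ │ └─┐ ┌─┘ │
│     │ │   │ │   │
├─┐ ┌─┘ ├─┐ │ ├───┤
│ │ │   │ │ │ │   │
│ │ │ ┌─┘ ╵ │ └─┐ │
│ │ │ │     │   │ │
│ ╵ │ │ ┌───┴─┐ ╵ │
│   │ │ │     │   │
│ ╶─┤ └─┘ ╷ ╶─┴─╴ │
│   │     │       │
└───┴─────┴───────┘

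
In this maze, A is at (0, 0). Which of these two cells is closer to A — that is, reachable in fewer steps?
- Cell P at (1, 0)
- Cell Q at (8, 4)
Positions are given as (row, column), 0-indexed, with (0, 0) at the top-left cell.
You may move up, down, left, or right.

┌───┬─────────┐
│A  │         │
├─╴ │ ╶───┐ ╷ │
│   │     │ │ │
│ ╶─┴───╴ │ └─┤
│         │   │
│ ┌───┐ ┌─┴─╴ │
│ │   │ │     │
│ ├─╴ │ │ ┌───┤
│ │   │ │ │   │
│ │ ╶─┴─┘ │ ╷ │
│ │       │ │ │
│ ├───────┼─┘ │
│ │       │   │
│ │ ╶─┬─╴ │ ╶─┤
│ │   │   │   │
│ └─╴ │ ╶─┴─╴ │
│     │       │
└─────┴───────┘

Shortest path A → P at (1, 0): 3 steps
Shortest path A → Q at (8, 4): 22 steps

P is closer (3 steps vs 22 steps).

Path to P:

┌───┬─────────┐
│A ↓│         │
├─╴ │ ╶───┐ ╷ │
│P ↲│     │ │ │
│ ╶─┴───╴ │ └─┤
│         │   │
│ ┌───┐ ┌─┴─╴ │
│ │   │ │     │
│ ├─╴ │ │ ┌───┤
│ │   │ │ │   │
│ │ ╶─┴─┘ │ ╷ │
│ │       │ │ │
│ ├───────┼─┘ │
│ │       │   │
│ │ ╶─┬─╴ │ ╶─┤
│ │   │   │   │
│ └─╴ │ ╶─┴─╴ │
│     │       │
└─────┴───────┘

Path to Q:

┌───┬─────────┐
│A ↓│         │
├─╴ │ ╶───┐ ╷ │
│↓ ↲│     │ │ │
│ ╶─┴───╴ │ └─┤
│↓        │   │
│ ┌───┐ ┌─┴─╴ │
│↓│   │ │     │
│ ├─╴ │ │ ┌───┤
│↓│   │ │ │   │
│ │ ╶─┴─┘ │ ╷ │
│↓│       │ │ │
│ ├───────┼─┘ │
│↓│↱ → → ↓│   │
│ │ ╶─┬─╴ │ ╶─┤
│↓│↑ ↰│↓ ↲│   │
│ └─╴ │ ╶─┴─╴ │
│↳ → ↑│↳ Q    │
└─────┴───────┘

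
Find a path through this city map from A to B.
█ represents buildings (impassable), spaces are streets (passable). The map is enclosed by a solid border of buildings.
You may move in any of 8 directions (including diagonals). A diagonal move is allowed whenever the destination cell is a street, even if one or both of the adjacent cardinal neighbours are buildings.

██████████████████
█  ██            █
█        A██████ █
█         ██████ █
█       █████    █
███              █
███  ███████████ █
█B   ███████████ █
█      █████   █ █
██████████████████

Finding the shortest path from A to B:
Movement: 8-directional
Path length: 8 steps
Directions: left → left → down-left → down-left → down-left → down-left → down-left → left

Solution:

██████████████████
█  ██            █
█      ↙←A██████ █
█     ↙   ██████ █
█    ↙  █████    █
███ ↙            █
███↙ ███████████ █
█B←  ███████████ █
█      █████   █ █
██████████████████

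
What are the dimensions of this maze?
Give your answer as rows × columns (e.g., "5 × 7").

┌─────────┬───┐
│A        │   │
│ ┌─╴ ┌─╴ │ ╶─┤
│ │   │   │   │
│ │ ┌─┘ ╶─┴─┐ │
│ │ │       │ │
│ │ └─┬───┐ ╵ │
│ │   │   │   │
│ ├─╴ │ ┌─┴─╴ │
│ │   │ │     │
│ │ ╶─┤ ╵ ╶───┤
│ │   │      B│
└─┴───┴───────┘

Counting the maze dimensions:
Rows (vertical): 6
Columns (horizontal): 7
Dimensions: 6 × 7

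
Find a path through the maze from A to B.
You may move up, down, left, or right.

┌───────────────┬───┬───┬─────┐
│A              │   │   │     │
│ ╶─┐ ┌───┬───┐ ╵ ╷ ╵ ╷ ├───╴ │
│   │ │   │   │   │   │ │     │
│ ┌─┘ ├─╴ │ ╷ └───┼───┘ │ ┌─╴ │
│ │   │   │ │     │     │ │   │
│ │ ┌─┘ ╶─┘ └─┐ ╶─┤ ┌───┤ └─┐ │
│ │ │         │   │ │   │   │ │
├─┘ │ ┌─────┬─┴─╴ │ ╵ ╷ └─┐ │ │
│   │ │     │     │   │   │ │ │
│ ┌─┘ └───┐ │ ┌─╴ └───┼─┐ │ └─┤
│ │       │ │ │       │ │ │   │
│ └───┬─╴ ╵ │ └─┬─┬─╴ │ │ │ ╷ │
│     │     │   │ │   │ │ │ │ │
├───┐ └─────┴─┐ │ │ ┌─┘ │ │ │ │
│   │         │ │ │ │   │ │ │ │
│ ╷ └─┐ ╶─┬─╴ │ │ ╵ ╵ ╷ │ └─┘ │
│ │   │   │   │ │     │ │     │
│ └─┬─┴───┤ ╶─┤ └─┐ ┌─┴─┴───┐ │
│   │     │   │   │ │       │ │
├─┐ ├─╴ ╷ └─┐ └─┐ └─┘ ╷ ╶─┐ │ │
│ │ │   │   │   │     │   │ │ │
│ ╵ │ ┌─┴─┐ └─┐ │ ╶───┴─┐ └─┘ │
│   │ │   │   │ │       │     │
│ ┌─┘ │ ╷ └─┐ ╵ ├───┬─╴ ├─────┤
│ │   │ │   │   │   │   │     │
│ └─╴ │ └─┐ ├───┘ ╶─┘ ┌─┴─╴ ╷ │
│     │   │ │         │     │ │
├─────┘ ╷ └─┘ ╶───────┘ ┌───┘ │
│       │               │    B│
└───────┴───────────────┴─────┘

Finding the shortest path through the maze:
Path length: 68 steps
Directions: right → right → right → right → right → right → right → down → right → up → right → down → right → up → right → down → down → left → left → down → down → right → up → right → down → right → down → down → down → down → right → right → down → down → down → left → left → up → left → up → left → down → left → left → down → right → right → right → down → left → down → left → left → left → left → down → right → right → right → right → right → up → right → right → up → right → down → down

Solution:

┌───────────────┬───┬───┬─────┐
│A → → → → → → ↓│↱ ↓│↱ ↓│     │
│ ╶─┐ ┌───┬───┐ ╵ ╷ ╵ ╷ ├───╴ │
│   │ │   │   │↳ ↑│↳ ↑│↓│     │
│ ┌─┘ ├─╴ │ ╷ └───┼───┘ │ ┌─╴ │
│ │   │   │ │     │↓ ← ↲│ │   │
│ │ ┌─┘ ╶─┘ └─┐ ╶─┤ ┌───┤ └─┐ │
│ │ │         │   │↓│↱ ↓│   │ │
├─┘ │ ┌─────┬─┴─╴ │ ╵ ╷ └─┐ │ │
│   │ │     │     │↳ ↑│↳ ↓│ │ │
│ ┌─┘ └───┐ │ ┌─╴ └───┼─┐ │ └─┤
│ │       │ │ │       │ │↓│   │
│ └───┬─╴ ╵ │ └─┬─┬─╴ │ │ │ ╷ │
│     │     │   │ │   │ │↓│ │ │
├───┐ └─────┴─┐ │ │ ┌─┘ │ │ │ │
│   │         │ │ │ │   │↓│ │ │
│ ╷ └─┐ ╶─┬─╴ │ │ ╵ ╵ ╷ │ └─┘ │
│ │   │   │   │ │     │ │↳ → ↓│
│ └─┬─┴───┤ ╶─┤ └─┐ ┌─┴─┴───┐ │
│   │     │   │   │ │↓ ↰    │↓│
├─┐ ├─╴ ╷ └─┐ └─┐ └─┘ ╷ ╶─┐ │ │
│ │ │   │   │   │↓ ← ↲│↑ ↰│ │↓│
│ ╵ │ ┌─┴─┐ └─┐ │ ╶───┴─┐ └─┘ │
│   │ │   │   │ │↳ → → ↓│↑ ← ↲│
│ ┌─┘ │ ╷ └─┐ ╵ ├───┬─╴ ├─────┤
│ │   │ │   │   │   │↓ ↲│  ↱ ↓│
│ └─╴ │ └─┐ ├───┘ ╶─┘ ┌─┴─╴ ╷ │
│     │   │ │↓ ← ← ← ↲│↱ → ↑│↓│
├─────┘ ╷ └─┘ ╶───────┘ ┌───┘ │
│       │    ↳ → → → → ↑│    B│
└───────┴───────────────┴─────┘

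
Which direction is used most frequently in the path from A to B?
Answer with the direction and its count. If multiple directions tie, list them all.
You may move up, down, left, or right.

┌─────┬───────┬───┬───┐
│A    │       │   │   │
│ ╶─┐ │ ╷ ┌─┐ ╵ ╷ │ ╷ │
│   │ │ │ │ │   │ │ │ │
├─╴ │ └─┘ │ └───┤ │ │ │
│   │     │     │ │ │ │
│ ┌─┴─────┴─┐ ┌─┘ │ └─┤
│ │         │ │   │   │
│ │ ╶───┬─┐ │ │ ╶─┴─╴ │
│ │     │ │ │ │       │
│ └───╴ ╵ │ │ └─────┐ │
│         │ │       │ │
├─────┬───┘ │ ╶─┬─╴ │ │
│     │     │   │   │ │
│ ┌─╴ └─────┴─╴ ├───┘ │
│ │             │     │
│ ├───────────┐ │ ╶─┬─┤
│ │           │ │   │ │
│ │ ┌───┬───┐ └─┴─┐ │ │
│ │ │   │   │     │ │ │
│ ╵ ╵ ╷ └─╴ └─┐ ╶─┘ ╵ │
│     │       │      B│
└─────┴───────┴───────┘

Directions: right, right, down, down, right, right, up, up, right, right, down, right, up, right, down, down, down, left, down, right, right, right, down, down, down, left, left, down, right, down, down, right
Counts: {'right': 13, 'down': 13, 'up': 3, 'left': 3}
Most common: down and right (tied at 13 times each)

Solution:

┌─────┬───────┬───┬───┐
│A → ↓│  ↱ → ↓│↱ ↓│   │
│ ╶─┐ │ ╷ ┌─┐ ╵ ╷ │ ╷ │
│   │↓│ │↑│ │↳ ↑│↓│ │ │
├─╴ │ └─┘ │ └───┤ │ │ │
│   │↳ → ↑│     │↓│ │ │
│ ┌─┴─────┴─┐ ┌─┘ │ └─┤
│ │         │ │↓ ↲│   │
│ │ ╶───┬─┐ │ │ ╶─┴─╴ │
│ │     │ │ │ │↳ → → ↓│
│ └───╴ ╵ │ │ └─────┐ │
│         │ │       │↓│
├─────┬───┘ │ ╶─┬─╴ │ │
│     │     │   │   │↓│
│ ┌─╴ └─────┴─╴ ├───┘ │
│ │             │↓ ← ↲│
│ ├───────────┐ │ ╶─┬─┤
│ │           │ │↳ ↓│ │
│ │ ┌───┬───┐ └─┴─┐ │ │
│ │ │   │   │     │↓│ │
│ ╵ ╵ ╷ └─╴ └─┐ ╶─┘ ╵ │
│     │       │    ↳ B│
└─────┴───────┴───────┘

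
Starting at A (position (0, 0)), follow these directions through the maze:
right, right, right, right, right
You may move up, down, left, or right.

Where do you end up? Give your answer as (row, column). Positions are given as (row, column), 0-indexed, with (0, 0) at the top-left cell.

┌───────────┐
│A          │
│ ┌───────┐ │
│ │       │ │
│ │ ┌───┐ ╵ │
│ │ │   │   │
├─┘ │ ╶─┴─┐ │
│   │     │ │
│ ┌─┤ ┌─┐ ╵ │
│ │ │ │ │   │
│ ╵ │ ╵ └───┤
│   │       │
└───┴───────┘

Following directions step by step:
Start: (0, 0)
  right: (0, 0) → (0, 1)
  right: (0, 1) → (0, 2)
  right: (0, 2) → (0, 3)
  right: (0, 3) → (0, 4)
  right: (0, 4) → (0, 5)
Final position: (0, 5)

Path taken:

┌───────────┐
│A → → → → B│
│ ┌───────┐ │
│ │       │ │
│ │ ┌───┐ ╵ │
│ │ │   │   │
├─┘ │ ╶─┴─┐ │
│   │     │ │
│ ┌─┤ ┌─┐ ╵ │
│ │ │ │ │   │
│ ╵ │ ╵ └───┤
│   │       │
└───┴───────┘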